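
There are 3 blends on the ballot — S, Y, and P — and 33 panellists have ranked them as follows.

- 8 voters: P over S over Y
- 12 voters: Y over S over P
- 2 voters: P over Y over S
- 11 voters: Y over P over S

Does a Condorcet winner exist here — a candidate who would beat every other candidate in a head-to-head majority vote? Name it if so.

Y

Head-to-head results (33 voters total):
S vs Y: Y wins 25–8.
S vs P: P wins 21–12.
Y vs P: Y wins 23–10.
Y beats each rival — S (25–8), P (23–10) — so Y is the Condorcet winner.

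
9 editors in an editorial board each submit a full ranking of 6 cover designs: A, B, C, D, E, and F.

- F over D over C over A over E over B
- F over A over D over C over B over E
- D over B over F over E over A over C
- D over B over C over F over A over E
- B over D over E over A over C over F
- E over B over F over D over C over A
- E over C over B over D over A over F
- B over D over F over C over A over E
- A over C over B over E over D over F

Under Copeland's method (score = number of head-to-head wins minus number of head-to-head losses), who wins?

B

Pairwise results:
  A vs B: B wins 6–3.
  A vs C: C wins 5–4.
  A vs D: D wins 7–2.
  A vs E: A wins 5–4.
  A vs F: F wins 6–3.
  B vs C: B wins 5–4.
  B vs D: B wins 5–4.
  B vs E: B wins 6–3.
  B vs F: B wins 7–2.
  C vs D: D wins 7–2.
  C vs E: C wins 5–4.
  C vs F: F wins 5–4.
  D vs E: D wins 6–3.
  D vs F: D wins 6–3.
  E vs F: F wins 5–4.
Copeland scores (wins − losses):
  A: 1 − 4 = -3
  B: 5 − 0 = 5
  C: 2 − 3 = -1
  D: 4 − 1 = 3
  E: 0 − 5 = -5
  F: 3 − 2 = 1
B has the best Copeland score.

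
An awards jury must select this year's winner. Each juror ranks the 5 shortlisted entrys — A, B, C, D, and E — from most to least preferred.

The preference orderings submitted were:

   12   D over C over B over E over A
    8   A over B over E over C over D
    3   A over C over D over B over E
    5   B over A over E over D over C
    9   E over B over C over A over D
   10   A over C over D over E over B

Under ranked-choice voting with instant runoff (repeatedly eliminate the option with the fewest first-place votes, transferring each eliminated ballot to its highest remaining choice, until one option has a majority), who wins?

Round 1: A 21, D 12, E 9, B 5, C 0. C has the fewest and is eliminated.
Round 2: A 21, D 12, E 9, B 5. B has the fewest and is eliminated.
Round 3: A 26, D 12, E 9. A has a majority.

A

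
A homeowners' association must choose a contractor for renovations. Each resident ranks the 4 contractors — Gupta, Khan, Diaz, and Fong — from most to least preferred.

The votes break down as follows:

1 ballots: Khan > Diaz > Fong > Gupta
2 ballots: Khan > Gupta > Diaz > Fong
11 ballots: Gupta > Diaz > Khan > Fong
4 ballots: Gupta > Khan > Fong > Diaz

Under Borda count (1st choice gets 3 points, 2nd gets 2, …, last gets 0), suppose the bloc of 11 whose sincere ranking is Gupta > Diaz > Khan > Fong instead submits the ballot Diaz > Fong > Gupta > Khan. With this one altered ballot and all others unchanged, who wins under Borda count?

Diaz

Borda totals with the altered ballot: Gupta 27, Khan 17, Diaz 37, Fong 27.
The switch changes the winner from Gupta to Diaz.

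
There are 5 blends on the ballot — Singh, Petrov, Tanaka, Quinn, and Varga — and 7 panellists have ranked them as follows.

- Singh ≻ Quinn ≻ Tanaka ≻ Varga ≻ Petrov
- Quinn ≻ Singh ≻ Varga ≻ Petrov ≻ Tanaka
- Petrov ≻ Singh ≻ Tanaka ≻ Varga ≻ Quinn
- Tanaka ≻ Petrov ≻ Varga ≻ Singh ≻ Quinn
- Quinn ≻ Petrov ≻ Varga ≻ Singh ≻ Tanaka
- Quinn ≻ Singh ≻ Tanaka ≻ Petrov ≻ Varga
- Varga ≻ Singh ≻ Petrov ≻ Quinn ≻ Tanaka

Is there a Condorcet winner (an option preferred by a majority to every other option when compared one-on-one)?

Head-to-head results (7 voters total):
Singh vs Petrov: Singh wins 4–3.
Singh vs Tanaka: Singh wins 6–1.
Singh vs Quinn: Singh wins 4–3.
Singh vs Varga: Singh wins 4–3.
Petrov vs Tanaka: Petrov wins 4–3.
Petrov vs Quinn: Quinn wins 4–3.
Petrov vs Varga: Petrov wins 4–3.
Tanaka vs Quinn: Quinn wins 5–2.
Tanaka vs Varga: Tanaka wins 4–3.
Quinn vs Varga: Quinn wins 4–3.
Singh beats each rival — Petrov (4–3), Tanaka (6–1), Quinn (4–3), Varga (4–3) — so Singh is the Condorcet winner.

Yes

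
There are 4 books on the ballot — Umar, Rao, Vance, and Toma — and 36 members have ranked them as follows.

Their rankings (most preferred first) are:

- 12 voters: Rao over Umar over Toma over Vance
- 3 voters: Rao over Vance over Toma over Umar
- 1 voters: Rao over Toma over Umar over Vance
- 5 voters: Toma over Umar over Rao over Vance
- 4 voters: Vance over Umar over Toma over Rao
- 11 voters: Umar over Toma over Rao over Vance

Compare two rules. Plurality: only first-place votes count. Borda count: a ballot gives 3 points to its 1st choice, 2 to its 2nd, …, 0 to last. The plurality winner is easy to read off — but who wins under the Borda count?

Umar

Plurality first-place counts: Umar 11, Rao 16, Vance 4, Toma 5 → Rao.
Borda totals: Umar 76, Rao 64, Vance 18, Toma 58 → Umar.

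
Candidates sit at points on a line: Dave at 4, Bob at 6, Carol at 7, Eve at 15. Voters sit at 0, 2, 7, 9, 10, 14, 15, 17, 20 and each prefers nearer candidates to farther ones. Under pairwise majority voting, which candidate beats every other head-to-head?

Carol

With single-peaked preferences on a line, the Condorcet winner is the candidate closest to the median voter.
The median voter (position 10) is closest to Carol at 7.
Check: Carol vs Bob — voters closer to Carol: 7 of 9.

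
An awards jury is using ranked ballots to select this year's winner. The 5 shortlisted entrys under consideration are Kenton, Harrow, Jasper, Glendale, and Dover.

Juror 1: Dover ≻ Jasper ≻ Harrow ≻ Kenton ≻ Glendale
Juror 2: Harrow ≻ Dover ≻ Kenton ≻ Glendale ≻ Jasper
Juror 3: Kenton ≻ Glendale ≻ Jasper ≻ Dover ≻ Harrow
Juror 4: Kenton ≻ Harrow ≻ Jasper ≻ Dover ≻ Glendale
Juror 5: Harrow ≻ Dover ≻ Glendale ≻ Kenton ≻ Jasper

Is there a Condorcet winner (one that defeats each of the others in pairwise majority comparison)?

Head-to-head results (5 voters total):
Kenton vs Harrow: Harrow wins 3–2.
Kenton vs Jasper: Kenton wins 4–1.
Kenton vs Glendale: Kenton wins 4–1.
Kenton vs Dover: Dover wins 3–2.
Harrow vs Jasper: Harrow wins 3–2.
Harrow vs Glendale: Harrow wins 4–1.
Harrow vs Dover: Harrow wins 3–2.
Jasper vs Glendale: Glendale wins 3–2.
Jasper vs Dover: Dover wins 3–2.
Glendale vs Dover: Dover wins 4–1.
Harrow beats each rival — Kenton (3–2), Jasper (3–2), Glendale (4–1), Dover (3–2) — so Harrow is the Condorcet winner.

Yes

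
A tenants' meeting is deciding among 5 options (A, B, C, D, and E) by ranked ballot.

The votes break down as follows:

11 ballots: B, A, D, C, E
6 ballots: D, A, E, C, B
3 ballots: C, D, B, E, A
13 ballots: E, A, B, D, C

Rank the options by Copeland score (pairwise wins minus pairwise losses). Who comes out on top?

Pairwise results:
  A vs B: A wins 19–14.
  A vs C: A wins 30–3.
  A vs D: A wins 24–9.
  A vs E: A wins 17–16.
  B vs C: B wins 24–9.
  B vs D: B wins 24–9.
  B vs E: E wins 19–14.
  C vs D: D wins 30–3.
  C vs E: E wins 19–14.
  D vs E: D wins 20–13.
Copeland scores (wins − losses):
  A: 4 − 0 = 4
  B: 2 − 2 = 0
  C: 0 − 4 = -4
  D: 2 − 2 = 0
  E: 2 − 2 = 0
A has the best Copeland score.

A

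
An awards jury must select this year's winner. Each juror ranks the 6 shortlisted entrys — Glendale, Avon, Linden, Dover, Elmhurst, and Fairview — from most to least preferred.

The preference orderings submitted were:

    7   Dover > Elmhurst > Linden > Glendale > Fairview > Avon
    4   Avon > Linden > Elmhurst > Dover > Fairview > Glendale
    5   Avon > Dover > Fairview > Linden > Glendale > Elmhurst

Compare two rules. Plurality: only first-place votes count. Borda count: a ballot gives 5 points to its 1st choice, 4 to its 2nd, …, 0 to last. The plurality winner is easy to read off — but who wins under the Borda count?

Dover

Plurality first-place counts: Glendale 0, Avon 9, Linden 0, Dover 7, Elmhurst 0, Fairview 0 → Avon.
Borda totals: Glendale 19, Avon 45, Linden 47, Dover 63, Elmhurst 40, Fairview 26 → Dover.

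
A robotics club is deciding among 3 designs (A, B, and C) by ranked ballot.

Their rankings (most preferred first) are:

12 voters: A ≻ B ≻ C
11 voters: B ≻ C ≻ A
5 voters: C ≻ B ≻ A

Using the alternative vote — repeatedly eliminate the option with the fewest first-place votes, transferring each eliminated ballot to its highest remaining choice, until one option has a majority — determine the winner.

B

Round 1: A 12, B 11, C 5. C has the fewest and is eliminated.
Round 2: B 16, A 12. B has a majority.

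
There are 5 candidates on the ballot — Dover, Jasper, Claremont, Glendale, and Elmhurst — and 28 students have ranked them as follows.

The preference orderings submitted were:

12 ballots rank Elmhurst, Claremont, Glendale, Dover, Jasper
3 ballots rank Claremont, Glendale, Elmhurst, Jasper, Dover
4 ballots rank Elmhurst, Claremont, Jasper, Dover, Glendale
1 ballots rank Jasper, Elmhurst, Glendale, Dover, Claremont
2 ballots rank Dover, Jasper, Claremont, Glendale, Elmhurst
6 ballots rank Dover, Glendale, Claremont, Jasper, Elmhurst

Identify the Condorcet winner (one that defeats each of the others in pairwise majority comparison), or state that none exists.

Head-to-head results (28 voters total):
Dover vs Jasper: Dover wins 20–8.
Dover vs Claremont: Claremont wins 19–9.
Dover vs Glendale: Glendale wins 16–12.
Dover vs Elmhurst: Elmhurst wins 20–8.
Jasper vs Claremont: Claremont wins 25–3.
Jasper vs Glendale: Glendale wins 21–7.
Jasper vs Elmhurst: Elmhurst wins 19–9.
Claremont vs Glendale: Claremont wins 21–7.
Claremont vs Elmhurst: Elmhurst wins 17–11.
Glendale vs Elmhurst: Elmhurst wins 17–11.
Elmhurst beats each rival — Dover (20–8), Jasper (19–9), Claremont (17–11), Glendale (17–11) — so Elmhurst is the Condorcet winner.

Elmhurst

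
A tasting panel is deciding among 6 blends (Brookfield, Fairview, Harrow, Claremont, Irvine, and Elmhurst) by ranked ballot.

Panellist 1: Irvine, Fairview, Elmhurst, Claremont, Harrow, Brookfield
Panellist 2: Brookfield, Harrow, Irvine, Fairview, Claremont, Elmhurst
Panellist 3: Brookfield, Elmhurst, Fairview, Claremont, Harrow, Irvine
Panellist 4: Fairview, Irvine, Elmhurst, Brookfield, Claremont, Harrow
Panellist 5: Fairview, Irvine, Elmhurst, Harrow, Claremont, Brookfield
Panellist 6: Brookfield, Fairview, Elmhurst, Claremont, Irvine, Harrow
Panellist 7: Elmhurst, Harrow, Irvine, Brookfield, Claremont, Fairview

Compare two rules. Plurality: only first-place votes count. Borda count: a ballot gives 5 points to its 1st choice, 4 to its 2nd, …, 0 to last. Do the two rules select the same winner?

Plurality first-place counts: Brookfield 3, Fairview 2, Harrow 0, Claremont 0, Irvine 1, Elmhurst 1 → Brookfield.
Borda totals: Brookfield 19, Fairview 23, Harrow 12, Claremont 10, Irvine 20, Elmhurst 21 → Fairview.
The two rules disagree: plurality picks Brookfield, Borda picks Fairview.

No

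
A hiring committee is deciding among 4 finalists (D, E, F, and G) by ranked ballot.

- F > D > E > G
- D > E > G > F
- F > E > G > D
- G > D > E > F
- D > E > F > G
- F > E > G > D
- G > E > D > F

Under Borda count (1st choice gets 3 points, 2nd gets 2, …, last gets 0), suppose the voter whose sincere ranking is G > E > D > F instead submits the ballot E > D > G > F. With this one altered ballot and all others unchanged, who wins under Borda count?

Borda totals with the altered ballot: D 12, E 13, F 10, G 7.
The winner is unchanged: still E.

E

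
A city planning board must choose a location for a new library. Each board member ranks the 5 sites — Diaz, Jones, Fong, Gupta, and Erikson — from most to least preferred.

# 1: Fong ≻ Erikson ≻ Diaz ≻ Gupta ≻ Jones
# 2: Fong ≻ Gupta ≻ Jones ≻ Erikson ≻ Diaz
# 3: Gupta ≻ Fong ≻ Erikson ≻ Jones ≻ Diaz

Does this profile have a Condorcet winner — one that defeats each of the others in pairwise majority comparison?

Head-to-head results (3 voters total):
Diaz vs Jones: Jones wins 2–1.
Diaz vs Fong: Fong wins 3–0.
Diaz vs Gupta: Gupta wins 2–1.
Diaz vs Erikson: Erikson wins 3–0.
Jones vs Fong: Fong wins 3–0.
Jones vs Gupta: Gupta wins 3–0.
Jones vs Erikson: Erikson wins 2–1.
Fong vs Gupta: Fong wins 2–1.
Fong vs Erikson: Fong wins 3–0.
Gupta vs Erikson: Gupta wins 2–1.
Fong beats each rival — Diaz (3–0), Jones (3–0), Gupta (2–1), Erikson (3–0) — so Fong is the Condorcet winner.

Yes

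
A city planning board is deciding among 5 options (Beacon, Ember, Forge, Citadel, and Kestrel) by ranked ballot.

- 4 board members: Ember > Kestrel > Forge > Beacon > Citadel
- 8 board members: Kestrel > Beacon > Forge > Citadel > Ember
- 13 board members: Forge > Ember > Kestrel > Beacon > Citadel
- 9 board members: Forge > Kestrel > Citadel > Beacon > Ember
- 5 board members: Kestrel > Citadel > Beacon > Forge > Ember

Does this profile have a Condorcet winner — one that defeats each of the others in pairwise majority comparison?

Head-to-head results (39 voters total):
Beacon vs Ember: Beacon wins 22–17.
Beacon vs Forge: Forge wins 26–13.
Beacon vs Citadel: Beacon wins 25–14.
Beacon vs Kestrel: Kestrel wins 39–0.
Ember vs Forge: Forge wins 35–4.
Ember vs Citadel: Citadel wins 22–17.
Ember vs Kestrel: Kestrel wins 22–17.
Forge vs Citadel: Forge wins 34–5.
Forge vs Kestrel: Forge wins 22–17.
Citadel vs Kestrel: Kestrel wins 39–0.
Forge beats each rival — Beacon (26–13), Ember (35–4), Citadel (34–5), Kestrel (22–17) — so Forge is the Condorcet winner.

Yes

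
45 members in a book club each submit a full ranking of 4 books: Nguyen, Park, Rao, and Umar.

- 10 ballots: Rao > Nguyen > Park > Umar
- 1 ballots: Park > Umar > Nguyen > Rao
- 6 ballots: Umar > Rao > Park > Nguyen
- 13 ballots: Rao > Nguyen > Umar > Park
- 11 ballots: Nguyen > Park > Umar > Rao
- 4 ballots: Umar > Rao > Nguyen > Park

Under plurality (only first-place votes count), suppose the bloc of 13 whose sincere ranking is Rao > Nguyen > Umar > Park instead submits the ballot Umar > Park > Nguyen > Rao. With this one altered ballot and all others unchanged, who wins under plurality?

Umar

First-place totals with the altered ballot: Nguyen 11, Park 1, Rao 10, Umar 23.
The switch changes the winner from Rao to Umar.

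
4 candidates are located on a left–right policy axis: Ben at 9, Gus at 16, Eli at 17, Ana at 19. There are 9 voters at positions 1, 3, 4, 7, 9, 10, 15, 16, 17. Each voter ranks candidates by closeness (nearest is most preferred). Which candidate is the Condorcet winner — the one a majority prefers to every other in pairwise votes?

Ben

With single-peaked preferences on a line, the Condorcet winner is the candidate closest to the median voter.
The median voter (position 9) is closest to Ben at 9.
Check: Ben vs Gus — voters closer to Ben: 6 of 9.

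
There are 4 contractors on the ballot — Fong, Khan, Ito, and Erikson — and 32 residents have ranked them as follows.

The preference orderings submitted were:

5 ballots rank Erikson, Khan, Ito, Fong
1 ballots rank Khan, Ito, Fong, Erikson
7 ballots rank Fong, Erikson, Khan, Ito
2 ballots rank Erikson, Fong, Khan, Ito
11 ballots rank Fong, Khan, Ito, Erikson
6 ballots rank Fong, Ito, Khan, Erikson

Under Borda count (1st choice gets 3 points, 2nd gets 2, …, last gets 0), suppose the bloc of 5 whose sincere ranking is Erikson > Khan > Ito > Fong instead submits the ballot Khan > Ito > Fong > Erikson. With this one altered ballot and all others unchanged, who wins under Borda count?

Borda totals with the altered ballot: Fong 82, Khan 55, Ito 35, Erikson 20.
The winner is unchanged: still Fong.

Fong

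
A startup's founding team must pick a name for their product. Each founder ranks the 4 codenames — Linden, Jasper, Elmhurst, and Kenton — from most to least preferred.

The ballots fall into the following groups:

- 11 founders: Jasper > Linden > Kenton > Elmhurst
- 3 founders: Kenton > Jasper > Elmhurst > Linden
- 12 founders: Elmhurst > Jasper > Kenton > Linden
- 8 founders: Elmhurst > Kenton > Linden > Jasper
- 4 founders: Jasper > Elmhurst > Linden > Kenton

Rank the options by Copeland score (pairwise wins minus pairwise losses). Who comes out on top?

Pairwise results:
  Linden vs Jasper: Jasper wins 30–8.
  Linden vs Elmhurst: Elmhurst wins 27–11.
  Linden vs Kenton: Kenton wins 23–15.
  Jasper vs Elmhurst: Elmhurst wins 20–18.
  Jasper vs Kenton: Jasper wins 27–11.
  Elmhurst vs Kenton: Elmhurst wins 24–14.
Copeland scores (wins − losses):
  Linden: 0 − 3 = -3
  Jasper: 2 − 1 = 1
  Elmhurst: 3 − 0 = 3
  Kenton: 1 − 2 = -1
Elmhurst has the best Copeland score.

Elmhurst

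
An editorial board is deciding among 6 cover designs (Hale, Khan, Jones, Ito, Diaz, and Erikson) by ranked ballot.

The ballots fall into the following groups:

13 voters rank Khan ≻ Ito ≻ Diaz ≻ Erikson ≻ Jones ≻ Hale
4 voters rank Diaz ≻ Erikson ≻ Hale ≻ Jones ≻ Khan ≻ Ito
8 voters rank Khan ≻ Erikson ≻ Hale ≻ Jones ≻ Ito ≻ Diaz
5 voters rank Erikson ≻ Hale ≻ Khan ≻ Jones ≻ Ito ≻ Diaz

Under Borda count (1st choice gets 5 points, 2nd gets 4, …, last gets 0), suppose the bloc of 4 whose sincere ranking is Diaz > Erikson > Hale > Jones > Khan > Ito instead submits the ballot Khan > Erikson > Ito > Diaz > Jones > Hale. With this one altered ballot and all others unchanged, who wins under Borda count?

Borda totals with the altered ballot: Hale 44, Khan 140, Jones 43, Ito 77, Diaz 47, Erikson 99.
The winner is unchanged: still Khan.

Khan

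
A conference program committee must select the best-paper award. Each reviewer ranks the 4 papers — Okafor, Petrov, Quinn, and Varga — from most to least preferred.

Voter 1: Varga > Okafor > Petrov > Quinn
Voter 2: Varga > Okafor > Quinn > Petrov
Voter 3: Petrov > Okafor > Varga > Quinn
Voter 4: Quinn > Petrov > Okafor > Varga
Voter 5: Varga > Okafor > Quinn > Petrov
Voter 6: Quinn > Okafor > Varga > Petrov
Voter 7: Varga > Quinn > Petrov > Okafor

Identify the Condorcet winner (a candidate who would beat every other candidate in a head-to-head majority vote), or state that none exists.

Varga

Head-to-head results (7 voters total):
Okafor vs Petrov: Okafor wins 4–3.
Okafor vs Quinn: Okafor wins 4–3.
Okafor vs Varga: Varga wins 4–3.
Petrov vs Quinn: Quinn wins 5–2.
Petrov vs Varga: Varga wins 5–2.
Quinn vs Varga: Varga wins 5–2.
Varga beats each rival — Okafor (4–3), Petrov (5–2), Quinn (5–2) — so Varga is the Condorcet winner.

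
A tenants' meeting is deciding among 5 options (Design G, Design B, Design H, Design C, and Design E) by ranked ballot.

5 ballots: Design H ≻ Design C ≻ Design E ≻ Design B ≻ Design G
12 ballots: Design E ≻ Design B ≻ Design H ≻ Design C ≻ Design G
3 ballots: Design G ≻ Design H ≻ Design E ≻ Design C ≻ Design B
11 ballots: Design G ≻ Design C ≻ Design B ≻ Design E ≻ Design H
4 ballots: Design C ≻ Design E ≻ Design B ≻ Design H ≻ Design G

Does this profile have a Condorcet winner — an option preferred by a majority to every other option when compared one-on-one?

No

Head-to-head results (35 voters total):
Design G vs Design B: Design B wins 21–14.
Design G vs Design H: Design H wins 21–14.
Design G vs Design C: Design C wins 21–14.
Design G vs Design E: Design E wins 21–14.
Design B vs Design H: Design B wins 27–8.
Design B vs Design C: Design C wins 23–12.
Design B vs Design E: Design E wins 24–11.
Design H vs Design C: Design H wins 20–15.
Design H vs Design E: Design E wins 27–8.
Design C vs Design E: Design C wins 20–15.
No candidate beats all others: Design B beats Design H beats Design C beats Design B, a majority cycle.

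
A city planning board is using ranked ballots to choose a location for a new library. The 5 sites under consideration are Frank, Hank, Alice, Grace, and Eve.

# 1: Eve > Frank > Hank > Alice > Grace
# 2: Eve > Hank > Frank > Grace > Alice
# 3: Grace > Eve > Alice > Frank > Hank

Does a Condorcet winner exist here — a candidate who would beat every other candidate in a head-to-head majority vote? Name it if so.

Eve

Head-to-head results (3 voters total):
Frank vs Hank: Frank wins 2–1.
Frank vs Alice: Frank wins 2–1.
Frank vs Grace: Frank wins 2–1.
Frank vs Eve: Eve wins 3–0.
Hank vs Alice: Hank wins 2–1.
Hank vs Grace: Hank wins 2–1.
Hank vs Eve: Eve wins 3–0.
Alice vs Grace: Grace wins 2–1.
Alice vs Eve: Eve wins 3–0.
Grace vs Eve: Eve wins 2–1.
Eve beats each rival — Frank (3–0), Hank (3–0), Alice (3–0), Grace (2–1) — so Eve is the Condorcet winner.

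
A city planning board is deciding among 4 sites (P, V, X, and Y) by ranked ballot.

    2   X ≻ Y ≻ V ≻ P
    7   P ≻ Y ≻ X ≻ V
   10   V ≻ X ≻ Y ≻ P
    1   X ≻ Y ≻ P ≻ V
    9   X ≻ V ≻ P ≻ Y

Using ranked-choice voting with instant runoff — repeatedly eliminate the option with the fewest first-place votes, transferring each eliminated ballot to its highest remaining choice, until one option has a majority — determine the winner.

Round 1: X 12, V 10, P 7, Y 0. Y has the fewest and is eliminated.
Round 2: X 12, V 10, P 7. P has the fewest and is eliminated.
Round 3: X 19, V 10. X has a majority.

X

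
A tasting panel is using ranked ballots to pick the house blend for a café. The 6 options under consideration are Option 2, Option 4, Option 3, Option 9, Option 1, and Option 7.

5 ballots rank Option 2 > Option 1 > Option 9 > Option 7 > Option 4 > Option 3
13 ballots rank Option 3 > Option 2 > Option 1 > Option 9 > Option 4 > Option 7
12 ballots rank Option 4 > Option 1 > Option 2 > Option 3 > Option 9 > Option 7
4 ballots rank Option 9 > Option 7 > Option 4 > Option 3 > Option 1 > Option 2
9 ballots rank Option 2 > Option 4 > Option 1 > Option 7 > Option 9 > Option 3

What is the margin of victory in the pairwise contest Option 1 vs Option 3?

9

Ballots ranking Option 1 above Option 3: 5+12+9 = 26.
Ballots ranking Option 3 above Option 1: 13+4 = 17.
Option 1 wins 26–17, a margin of 9.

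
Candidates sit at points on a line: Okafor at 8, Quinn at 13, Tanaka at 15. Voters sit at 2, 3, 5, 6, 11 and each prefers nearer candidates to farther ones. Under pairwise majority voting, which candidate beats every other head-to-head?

With single-peaked preferences on a line, the Condorcet winner is the candidate closest to the median voter.
The median voter (position 5) is closest to Okafor at 8.
Check: Okafor vs Quinn — voters closer to Okafor: 4 of 5.

Okafor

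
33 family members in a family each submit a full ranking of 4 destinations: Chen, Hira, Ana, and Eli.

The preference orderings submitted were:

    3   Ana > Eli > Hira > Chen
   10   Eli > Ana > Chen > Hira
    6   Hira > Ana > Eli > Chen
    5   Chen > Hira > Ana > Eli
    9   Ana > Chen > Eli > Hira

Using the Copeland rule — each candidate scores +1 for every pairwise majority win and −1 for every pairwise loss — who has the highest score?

Pairwise results:
  Chen vs Hira: Chen wins 24–9.
  Chen vs Ana: Ana wins 28–5.
  Chen vs Eli: Eli wins 19–14.
  Hira vs Ana: Ana wins 22–11.
  Hira vs Eli: Eli wins 22–11.
  Ana vs Eli: Ana wins 23–10.
Copeland scores (wins − losses):
  Chen: 1 − 2 = -1
  Hira: 0 − 3 = -3
  Ana: 3 − 0 = 3
  Eli: 2 − 1 = 1
Ana has the best Copeland score.

Ana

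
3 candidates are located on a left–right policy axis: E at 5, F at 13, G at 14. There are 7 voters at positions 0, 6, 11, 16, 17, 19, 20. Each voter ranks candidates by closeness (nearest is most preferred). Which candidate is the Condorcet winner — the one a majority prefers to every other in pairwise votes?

G

With single-peaked preferences on a line, the Condorcet winner is the candidate closest to the median voter.
The median voter (position 16) is closest to G at 14.
Check: G vs E — voters closer to G: 5 of 7.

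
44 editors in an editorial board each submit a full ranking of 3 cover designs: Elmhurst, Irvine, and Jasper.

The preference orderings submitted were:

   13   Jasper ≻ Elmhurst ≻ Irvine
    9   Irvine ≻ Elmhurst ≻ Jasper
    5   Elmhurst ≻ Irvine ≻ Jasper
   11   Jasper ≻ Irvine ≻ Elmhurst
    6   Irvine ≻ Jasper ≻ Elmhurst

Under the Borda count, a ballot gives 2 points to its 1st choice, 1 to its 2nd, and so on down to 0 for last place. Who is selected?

Jasper

Borda scores:
  Elmhurst: 13·1 + 9·1 + 5·2 + 11·0 + 6·0 = 32
  Irvine: 13·0 + 9·2 + 5·1 + 11·1 + 6·2 = 46
  Jasper: 13·2 + 9·0 + 5·0 + 11·2 + 6·1 = 54
Jasper has the highest total.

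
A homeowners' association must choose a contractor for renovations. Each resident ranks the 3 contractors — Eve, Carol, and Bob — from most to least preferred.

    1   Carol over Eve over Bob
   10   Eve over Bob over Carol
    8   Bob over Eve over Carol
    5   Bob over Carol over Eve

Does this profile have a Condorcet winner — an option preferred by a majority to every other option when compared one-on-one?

Yes

Head-to-head results (24 voters total):
Eve vs Carol: Eve wins 18–6.
Eve vs Bob: Bob wins 13–11.
Carol vs Bob: Bob wins 23–1.
Bob beats each rival — Eve (13–11), Carol (23–1) — so Bob is the Condorcet winner.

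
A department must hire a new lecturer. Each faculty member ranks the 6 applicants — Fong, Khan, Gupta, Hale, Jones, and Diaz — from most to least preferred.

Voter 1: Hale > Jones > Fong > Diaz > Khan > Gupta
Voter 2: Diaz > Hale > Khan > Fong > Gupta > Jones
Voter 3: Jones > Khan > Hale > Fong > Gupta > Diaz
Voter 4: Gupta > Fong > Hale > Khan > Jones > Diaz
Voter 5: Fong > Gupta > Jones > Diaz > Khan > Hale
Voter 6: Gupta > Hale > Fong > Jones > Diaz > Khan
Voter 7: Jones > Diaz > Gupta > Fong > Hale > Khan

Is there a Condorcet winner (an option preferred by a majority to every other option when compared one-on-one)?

No

Head-to-head results (7 voters total):
Fong vs Khan: Fong wins 5–2.
Fong vs Gupta: Fong wins 4–3.
Fong vs Hale: Hale wins 4–3.
Fong vs Jones: Fong wins 4–3.
Fong vs Diaz: Fong wins 5–2.
Khan vs Gupta: Gupta wins 4–3.
Khan vs Hale: Hale wins 5–2.
Khan vs Jones: Jones wins 5–2.
Khan vs Diaz: Diaz wins 5–2.
Gupta vs Hale: Gupta wins 4–3.
Gupta vs Jones: Gupta wins 4–3.
Gupta vs Diaz: Gupta wins 4–3.
Hale vs Jones: Hale wins 4–3.
Hale vs Diaz: Hale wins 4–3.
Jones vs Diaz: Jones wins 6–1.
No candidate beats all others: Fong beats Gupta beats Hale beats Fong, a majority cycle.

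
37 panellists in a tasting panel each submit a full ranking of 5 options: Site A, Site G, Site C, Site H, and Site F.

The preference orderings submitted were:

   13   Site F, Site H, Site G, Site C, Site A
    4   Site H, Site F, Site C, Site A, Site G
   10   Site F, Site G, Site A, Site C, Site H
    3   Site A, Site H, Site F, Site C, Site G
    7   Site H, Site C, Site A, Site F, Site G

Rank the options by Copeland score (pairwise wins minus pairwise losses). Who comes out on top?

Pairwise results:
  Site A vs Site G: Site G wins 23–14.
  Site A vs Site C: Site C wins 24–13.
  Site A vs Site H: Site H wins 24–13.
  Site A vs Site F: Site F wins 27–10.
  Site G vs Site C: Site G wins 23–14.
  Site G vs Site H: Site H wins 27–10.
  Site G vs Site F: Site F wins 37–0.
  Site C vs Site H: Site H wins 27–10.
  Site C vs Site F: Site F wins 30–7.
  Site H vs Site F: Site F wins 23–14.
Copeland scores (wins − losses):
  Site A: 0 − 4 = -4
  Site G: 2 − 2 = 0
  Site C: 1 − 3 = -2
  Site H: 3 − 1 = 2
  Site F: 4 − 0 = 4
Site F has the best Copeland score.

Site F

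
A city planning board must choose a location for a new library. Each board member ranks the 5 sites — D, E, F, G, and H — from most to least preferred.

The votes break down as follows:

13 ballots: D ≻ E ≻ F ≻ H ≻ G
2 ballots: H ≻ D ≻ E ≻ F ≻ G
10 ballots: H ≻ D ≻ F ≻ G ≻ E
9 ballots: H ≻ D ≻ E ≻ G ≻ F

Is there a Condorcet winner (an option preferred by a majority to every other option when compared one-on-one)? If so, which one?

H

Head-to-head results (34 voters total):
D vs E: D wins 34–0.
D vs F: D wins 34–0.
D vs G: D wins 34–0.
D vs H: H wins 21–13.
E vs F: E wins 24–10.
E vs G: E wins 24–10.
E vs H: H wins 21–13.
F vs G: F wins 25–9.
F vs H: H wins 21–13.
G vs H: H wins 34–0.
H beats each rival — D (21–13), E (21–13), F (21–13), G (34–0) — so H is the Condorcet winner.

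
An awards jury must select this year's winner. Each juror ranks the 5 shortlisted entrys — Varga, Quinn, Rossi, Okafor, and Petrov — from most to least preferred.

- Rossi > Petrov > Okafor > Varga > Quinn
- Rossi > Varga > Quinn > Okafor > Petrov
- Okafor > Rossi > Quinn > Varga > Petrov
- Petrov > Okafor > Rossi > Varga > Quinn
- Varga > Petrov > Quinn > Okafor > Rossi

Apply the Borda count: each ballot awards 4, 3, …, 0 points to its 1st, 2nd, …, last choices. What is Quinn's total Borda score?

6

Borda scores:
  Varga: 1 + 3 + 1 + 1 + 4 = 10
  Quinn: 0 + 2 + 2 + 0 + 2 = 6
  Rossi: 4 + 4 + 3 + 2 + 0 = 13
  Okafor: 2 + 1 + 4 + 3 + 1 = 11
  Petrov: 3 + 0 + 0 + 4 + 3 = 10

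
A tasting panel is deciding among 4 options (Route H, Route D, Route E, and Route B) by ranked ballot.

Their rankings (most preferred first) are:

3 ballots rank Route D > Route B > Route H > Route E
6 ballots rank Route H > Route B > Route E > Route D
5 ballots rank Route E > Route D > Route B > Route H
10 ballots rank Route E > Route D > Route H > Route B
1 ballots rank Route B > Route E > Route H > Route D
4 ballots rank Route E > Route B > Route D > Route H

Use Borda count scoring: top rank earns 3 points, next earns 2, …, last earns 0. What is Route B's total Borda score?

Borda scores:
  Route H: 3·1 + 6·3 + 5·0 + 10·1 + 1 + 4·0 = 32
  Route D: 3·3 + 6·0 + 5·2 + 10·2 + 0 + 4·1 = 43
  Route E: 3·0 + 6·1 + 5·3 + 10·3 + 2 + 4·3 = 65
  Route B: 3·2 + 6·2 + 5·1 + 10·0 + 3 + 4·2 = 34

34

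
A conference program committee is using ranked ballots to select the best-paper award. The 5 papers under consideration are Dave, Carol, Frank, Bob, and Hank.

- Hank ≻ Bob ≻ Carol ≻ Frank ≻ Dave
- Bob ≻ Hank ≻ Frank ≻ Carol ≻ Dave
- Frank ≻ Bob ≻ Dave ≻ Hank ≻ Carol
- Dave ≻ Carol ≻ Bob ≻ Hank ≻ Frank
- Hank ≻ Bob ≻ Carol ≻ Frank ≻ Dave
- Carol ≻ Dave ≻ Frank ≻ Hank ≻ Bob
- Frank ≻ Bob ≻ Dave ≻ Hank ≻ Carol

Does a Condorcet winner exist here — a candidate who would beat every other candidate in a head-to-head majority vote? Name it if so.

Head-to-head results (7 voters total):
Dave vs Carol: Carol wins 4–3.
Dave vs Frank: Frank wins 5–2.
Dave vs Bob: Bob wins 5–2.
Dave vs Hank: Dave wins 4–3.
Carol vs Frank: Carol wins 4–3.
Carol vs Bob: Bob wins 5–2.
Carol vs Hank: Hank wins 5–2.
Frank vs Bob: Bob wins 4–3.
Frank vs Hank: Hank wins 4–3.
Bob vs Hank: Bob wins 4–3.
Bob beats each rival — Dave (5–2), Carol (5–2), Frank (4–3), Hank (4–3) — so Bob is the Condorcet winner.

Bob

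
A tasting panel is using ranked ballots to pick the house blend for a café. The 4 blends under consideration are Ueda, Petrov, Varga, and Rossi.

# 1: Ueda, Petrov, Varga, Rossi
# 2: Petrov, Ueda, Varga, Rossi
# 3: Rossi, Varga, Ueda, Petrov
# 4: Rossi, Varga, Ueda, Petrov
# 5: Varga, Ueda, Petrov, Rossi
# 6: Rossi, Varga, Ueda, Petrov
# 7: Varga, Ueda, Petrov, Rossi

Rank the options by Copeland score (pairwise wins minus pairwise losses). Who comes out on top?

Pairwise results:
  Ueda vs Petrov: Ueda wins 6–1.
  Ueda vs Varga: Varga wins 5–2.
  Ueda vs Rossi: Ueda wins 4–3.
  Petrov vs Varga: Varga wins 5–2.
  Petrov vs Rossi: Petrov wins 4–3.
  Varga vs Rossi: Varga wins 4–3.
Copeland scores (wins − losses):
  Ueda: 2 − 1 = 1
  Petrov: 1 − 2 = -1
  Varga: 3 − 0 = 3
  Rossi: 0 − 3 = -3
Varga has the best Copeland score.

Varga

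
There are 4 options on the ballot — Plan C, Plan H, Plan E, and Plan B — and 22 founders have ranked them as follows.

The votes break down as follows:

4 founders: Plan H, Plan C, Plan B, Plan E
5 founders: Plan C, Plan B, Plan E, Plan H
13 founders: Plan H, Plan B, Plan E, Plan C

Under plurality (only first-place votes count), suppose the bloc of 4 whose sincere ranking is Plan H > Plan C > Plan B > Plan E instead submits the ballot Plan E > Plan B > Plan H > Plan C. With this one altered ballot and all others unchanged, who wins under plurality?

First-place totals with the altered ballot: Plan C 5, Plan H 13, Plan E 4, Plan B 0.
The winner is unchanged: still Plan H.

Plan H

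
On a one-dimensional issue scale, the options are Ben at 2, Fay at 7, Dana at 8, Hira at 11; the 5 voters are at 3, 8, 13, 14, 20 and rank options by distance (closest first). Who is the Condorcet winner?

Hira

With single-peaked preferences on a line, the Condorcet winner is the candidate closest to the median voter.
The median voter (position 13) is closest to Hira at 11.
Check: Hira vs Dana — voters closer to Hira: 3 of 5.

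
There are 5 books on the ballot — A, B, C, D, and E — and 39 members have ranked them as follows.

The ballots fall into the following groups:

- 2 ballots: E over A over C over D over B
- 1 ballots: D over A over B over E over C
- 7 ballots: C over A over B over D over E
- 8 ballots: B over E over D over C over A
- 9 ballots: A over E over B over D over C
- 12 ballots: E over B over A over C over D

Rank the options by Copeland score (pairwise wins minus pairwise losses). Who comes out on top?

Pairwise results:
  A vs B: B wins 20–19.
  A vs C: A wins 24–15.
  A vs D: A wins 30–9.
  A vs E: E wins 22–17.
  B vs C: B wins 30–9.
  B vs D: B wins 36–3.
  B vs E: E wins 23–16.
  C vs D: C wins 21–18.
  C vs E: E wins 32–7.
  D vs E: E wins 31–8.
Copeland scores (wins − losses):
  A: 2 − 2 = 0
  B: 3 − 1 = 2
  C: 1 − 3 = -2
  D: 0 − 4 = -4
  E: 4 − 0 = 4
E has the best Copeland score.

E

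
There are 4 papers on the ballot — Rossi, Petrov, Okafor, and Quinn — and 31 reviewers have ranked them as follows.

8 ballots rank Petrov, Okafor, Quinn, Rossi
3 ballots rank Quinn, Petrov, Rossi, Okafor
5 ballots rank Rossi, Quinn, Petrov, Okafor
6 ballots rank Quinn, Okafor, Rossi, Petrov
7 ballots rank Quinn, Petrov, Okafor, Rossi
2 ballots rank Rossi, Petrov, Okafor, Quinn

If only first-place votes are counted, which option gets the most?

Quinn

First-place vote totals:
  Rossi: 7
  Petrov: 8
  Okafor: 0
  Quinn: 16
Quinn has the most first-place votes.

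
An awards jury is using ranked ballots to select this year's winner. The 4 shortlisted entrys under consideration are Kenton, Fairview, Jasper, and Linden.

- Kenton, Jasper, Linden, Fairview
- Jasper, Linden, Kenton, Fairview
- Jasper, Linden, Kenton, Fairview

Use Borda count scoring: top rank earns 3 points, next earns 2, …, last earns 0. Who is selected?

Borda scores:
  Kenton: 3 + 1 + 1 = 5
  Fairview: 0 + 0 + 0 = 0
  Jasper: 2 + 3 + 3 = 8
  Linden: 1 + 2 + 2 = 5
Jasper has the highest total.

Jasper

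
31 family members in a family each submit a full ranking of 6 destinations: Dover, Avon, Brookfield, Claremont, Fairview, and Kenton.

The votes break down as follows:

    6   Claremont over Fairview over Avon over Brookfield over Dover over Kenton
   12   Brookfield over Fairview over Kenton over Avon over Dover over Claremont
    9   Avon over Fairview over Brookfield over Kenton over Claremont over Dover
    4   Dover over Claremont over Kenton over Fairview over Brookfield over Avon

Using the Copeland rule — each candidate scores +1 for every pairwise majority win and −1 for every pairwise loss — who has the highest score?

Fairview

Pairwise results:
  Dover vs Avon: Avon wins 27–4.
  Dover vs Brookfield: Brookfield wins 27–4.
  Dover vs Claremont: Dover wins 16–15.
  Dover vs Fairview: Fairview wins 27–4.
  Dover vs Kenton: Kenton wins 21–10.
  Avon vs Brookfield: Brookfield wins 16–15.
  Avon vs Claremont: Avon wins 21–10.
  Avon vs Fairview: Fairview wins 22–9.
  Avon vs Kenton: Kenton wins 16–15.
  Brookfield vs Claremont: Brookfield wins 21–10.
  Brookfield vs Fairview: Fairview wins 19–12.
  Brookfield vs Kenton: Brookfield wins 27–4.
  Claremont vs Fairview: Fairview wins 21–10.
  Claremont vs Kenton: Kenton wins 21–10.
  Fairview vs Kenton: Fairview wins 27–4.
Copeland scores (wins − losses):
  Dover: 1 − 4 = -3
  Avon: 2 − 3 = -1
  Brookfield: 4 − 1 = 3
  Claremont: 0 − 5 = -5
  Fairview: 5 − 0 = 5
  Kenton: 3 − 2 = 1
Fairview has the best Copeland score.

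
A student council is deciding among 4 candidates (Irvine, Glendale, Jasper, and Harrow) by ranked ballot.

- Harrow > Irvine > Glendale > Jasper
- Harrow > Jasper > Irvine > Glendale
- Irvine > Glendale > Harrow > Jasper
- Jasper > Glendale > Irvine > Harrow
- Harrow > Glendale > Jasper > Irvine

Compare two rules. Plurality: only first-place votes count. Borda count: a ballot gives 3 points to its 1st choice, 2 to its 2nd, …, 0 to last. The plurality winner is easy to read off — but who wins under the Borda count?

Plurality first-place counts: Irvine 1, Glendale 0, Jasper 1, Harrow 3 → Harrow.
Borda totals: Irvine 7, Glendale 7, Jasper 6, Harrow 10 → Harrow.

Harrow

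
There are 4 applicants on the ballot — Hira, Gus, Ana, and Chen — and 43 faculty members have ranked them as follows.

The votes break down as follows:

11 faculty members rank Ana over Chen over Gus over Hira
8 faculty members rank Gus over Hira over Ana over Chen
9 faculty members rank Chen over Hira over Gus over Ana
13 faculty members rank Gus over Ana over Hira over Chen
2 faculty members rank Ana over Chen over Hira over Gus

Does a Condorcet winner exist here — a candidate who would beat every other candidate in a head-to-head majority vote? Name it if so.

Head-to-head results (43 voters total):
Hira vs Gus: Gus wins 32–11.
Hira vs Ana: Ana wins 26–17.
Hira vs Chen: Chen wins 22–21.
Gus vs Ana: Gus wins 30–13.
Gus vs Chen: Chen wins 22–21.
Ana vs Chen: Ana wins 34–9.
No candidate beats all others: Gus beats Ana beats Chen beats Gus, a majority cycle.

No Condorcet winner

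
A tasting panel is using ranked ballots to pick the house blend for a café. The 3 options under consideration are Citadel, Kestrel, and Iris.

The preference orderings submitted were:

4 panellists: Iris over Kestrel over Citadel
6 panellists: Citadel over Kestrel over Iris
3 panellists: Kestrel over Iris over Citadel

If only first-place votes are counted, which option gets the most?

Citadel

First-place vote totals:
  Citadel: 6
  Kestrel: 3
  Iris: 4
Citadel has the most first-place votes.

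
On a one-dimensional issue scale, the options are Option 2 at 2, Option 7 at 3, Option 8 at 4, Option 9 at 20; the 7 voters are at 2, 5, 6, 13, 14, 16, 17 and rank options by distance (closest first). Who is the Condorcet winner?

Option 9

With single-peaked preferences on a line, the Condorcet winner is the candidate closest to the median voter.
The median voter (position 13) is closest to Option 9 at 20.
Check: Option 9 vs Option 7 — voters closer to Option 9: 4 of 7.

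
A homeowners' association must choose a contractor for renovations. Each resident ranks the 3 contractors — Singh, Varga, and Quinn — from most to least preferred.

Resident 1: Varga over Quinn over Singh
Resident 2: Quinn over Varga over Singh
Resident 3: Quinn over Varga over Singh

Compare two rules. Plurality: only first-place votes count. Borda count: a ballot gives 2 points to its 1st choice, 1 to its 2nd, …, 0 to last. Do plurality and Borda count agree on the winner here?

Yes

Plurality first-place counts: Singh 0, Varga 1, Quinn 2 → Quinn.
Borda totals: Singh 0, Varga 4, Quinn 5 → Quinn.
The two rules agree on Quinn.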